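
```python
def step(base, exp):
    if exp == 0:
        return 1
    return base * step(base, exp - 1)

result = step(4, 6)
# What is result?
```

step(4, 6) = 4 * 4 * 4 * 4 * 4 * 4 = 4096

Answer: 4096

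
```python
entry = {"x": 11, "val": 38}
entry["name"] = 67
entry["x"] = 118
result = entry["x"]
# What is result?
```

Trace:
`entry = {"x": 11, "val": 38}` → entry = {'x': 11, 'val': 38}
`entry["name"] = 67` → entry = {'x': 11, 'val': 38, 'name': 67}
`entry["x"] = 118` → entry = {'x': 118, 'val': 38, 'name': 67}
`result = entry["x"]` → result = 118
So result = 118

Answer: 118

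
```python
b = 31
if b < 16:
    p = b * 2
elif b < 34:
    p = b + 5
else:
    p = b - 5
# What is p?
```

Trace:
`b = 31` → b = 31
`if b < 16: ...` → b < 16 is False, b < 34 is True → p = 36
So p = 36

Answer: 36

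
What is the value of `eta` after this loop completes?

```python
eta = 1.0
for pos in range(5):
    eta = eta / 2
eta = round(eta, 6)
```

Halving LR 5 times: 1 / 2^5
`eta` takes the values: 1.0 → 0.5 → 0.25 → 0.125 → 0.0625 → 0.03125

Answer: 0.03125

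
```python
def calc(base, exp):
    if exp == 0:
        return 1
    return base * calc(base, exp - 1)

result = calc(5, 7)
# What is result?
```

calc(5, 7) = 5 * 5 * 5 * 5 * 5 * 5 * 5 = 78125

Answer: 78125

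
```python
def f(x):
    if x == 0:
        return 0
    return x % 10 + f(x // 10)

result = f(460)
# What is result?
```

Sum of digits of 460: 0 + 6 + 4 = 10

Answer: 10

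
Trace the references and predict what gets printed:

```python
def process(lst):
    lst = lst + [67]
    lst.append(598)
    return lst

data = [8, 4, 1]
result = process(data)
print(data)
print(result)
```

Key concept: rebinding parameter vs mutation.
Step by step:
`data = [8, 4, 1]` → data = [8, 4, 1]
`result = process(data)` → result = [8, 4, 1, 67, 598]
`print(data)` → prints [8, 4, 1]
`print(result)` → prints [8, 4, 1, 67, 598]

Answer:
[8, 4, 1]
[8, 4, 1, 67, 598]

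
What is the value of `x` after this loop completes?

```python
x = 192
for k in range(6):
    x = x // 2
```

Halve 6 times: 192 // 2^6 = 3
`x` takes the values: 192 → 96 → 48 → 24 → 12 → 6 → 3

Answer: 3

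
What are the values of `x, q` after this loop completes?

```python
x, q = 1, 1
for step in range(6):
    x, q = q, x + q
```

Fibonacci: after 6 iterations
`x, q` takes the values: (1, 1) → (1, 2) → (2, 3) → (3, 5) → (5, 8) → (8, 13) → (13, 21)

Answer: 13, 21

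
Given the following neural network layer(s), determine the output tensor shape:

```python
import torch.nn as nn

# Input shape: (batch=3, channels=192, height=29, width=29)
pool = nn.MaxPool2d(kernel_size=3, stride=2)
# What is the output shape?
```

Input: (3, 192, 29, 29) -> Output: (3, 192, 14, 14)

Answer: (3, 192, 14, 14)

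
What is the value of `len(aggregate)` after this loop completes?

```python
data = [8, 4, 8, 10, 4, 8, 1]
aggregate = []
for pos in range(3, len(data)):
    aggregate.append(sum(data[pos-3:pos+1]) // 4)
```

Number of 4-element averages
`aggregate` takes the values: [] → [7] → [7, 6] → [7, 6, 7] → [7, 6, 7, 5]
So `len(aggregate)` = 4

Answer: 4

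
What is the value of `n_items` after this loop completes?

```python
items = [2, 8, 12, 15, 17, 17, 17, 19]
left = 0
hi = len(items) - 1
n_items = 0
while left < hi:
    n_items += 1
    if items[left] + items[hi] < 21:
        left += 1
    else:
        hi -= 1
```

Steps to find pair summing to 21
`n_items` takes the values: 0 → 1 → 2 → 3 → 4 → 5 → 6 → 7

Answer: 7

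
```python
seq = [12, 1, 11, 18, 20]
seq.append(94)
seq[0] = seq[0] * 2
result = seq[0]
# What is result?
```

Trace:
`seq = [12, 1, 11, 18, 20]` → seq = [12, 1, 11, 18, 20]
`seq.append(94)` → seq = [12, 1, 11, 18, 20, 94]
`seq[0] = seq[0] * 2` → seq = [24, 1, 11, 18, 20, 94]
`result = seq[0]` → result = 24
So result = 24

Answer: 24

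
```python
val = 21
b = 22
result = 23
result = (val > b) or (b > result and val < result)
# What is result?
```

Trace:
`val = 21` → val = 21
`b = 22` → b = 22
`result = 23` → result = 23
`result = (val > b) or (b > result and val < result)` → result = False
So result = False

Answer: False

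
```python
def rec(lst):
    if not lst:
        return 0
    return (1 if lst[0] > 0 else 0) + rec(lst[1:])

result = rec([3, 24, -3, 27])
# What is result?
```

Count of positive elements in [3, 24, -3, 27] = 3

Answer: 3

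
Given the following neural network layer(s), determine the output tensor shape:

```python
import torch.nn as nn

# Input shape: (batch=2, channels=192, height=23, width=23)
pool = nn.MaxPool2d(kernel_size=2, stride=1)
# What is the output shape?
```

Input: (2, 192, 23, 23) -> Output: (2, 192, 22, 22)

Answer: (2, 192, 22, 22)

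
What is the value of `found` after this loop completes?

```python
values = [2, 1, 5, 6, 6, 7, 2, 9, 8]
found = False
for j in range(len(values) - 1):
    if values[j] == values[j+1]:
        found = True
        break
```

Check consecutive duplicates in [2, 1, 5, 6, 6, 7, 2, 9, 8]
`found` takes the values: False → True

Answer: True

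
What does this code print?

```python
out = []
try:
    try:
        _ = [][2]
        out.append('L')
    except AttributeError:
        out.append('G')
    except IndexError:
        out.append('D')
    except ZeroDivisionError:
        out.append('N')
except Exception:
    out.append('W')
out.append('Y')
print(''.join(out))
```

Execution trace: 'D' (inner except IndexError) → 'Y' (after the try/except). Output: DY

Answer: DY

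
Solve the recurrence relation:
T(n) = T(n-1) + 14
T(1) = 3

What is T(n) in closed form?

Unrolling: T(n) = T(1) + 14·(n-1) = 3 + 14(n-1) = 14n - 11.

Answer: T(n) = 14n - 11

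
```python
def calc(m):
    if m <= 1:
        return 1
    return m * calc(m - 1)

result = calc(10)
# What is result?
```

calc(10) = 10 * 9 * 8 * 7 * 6 * 5 * 4 * 3 * 2 * 1 = 3628800

Answer: 3628800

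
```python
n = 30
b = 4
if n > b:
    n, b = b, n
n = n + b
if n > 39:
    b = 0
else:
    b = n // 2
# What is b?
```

Trace:
`n = 30` → n = 30
`b = 4` → b = 4
`if n > b: ...` → n > b is True → n = 4; b = 30
`n = n + b` → n = 34
`if n > 39: ...` → n > 39 is False, take else branch → b = 17
So b = 17

Answer: 17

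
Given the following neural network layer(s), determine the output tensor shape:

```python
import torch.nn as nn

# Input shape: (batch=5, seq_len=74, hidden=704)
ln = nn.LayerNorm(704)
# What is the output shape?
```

Input: (5, 74, 704) -> Output: (5, 74, 704)

Answer: (5, 74, 704)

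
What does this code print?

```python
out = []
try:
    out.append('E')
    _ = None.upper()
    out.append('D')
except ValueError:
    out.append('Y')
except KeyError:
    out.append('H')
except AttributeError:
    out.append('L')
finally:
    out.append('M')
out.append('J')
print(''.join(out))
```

Execution trace: 'E' (try body) → 'L' (except AttributeError) → 'M' (finally) → 'J' (after the try/except). Output: ELMJ

Answer: ELMJ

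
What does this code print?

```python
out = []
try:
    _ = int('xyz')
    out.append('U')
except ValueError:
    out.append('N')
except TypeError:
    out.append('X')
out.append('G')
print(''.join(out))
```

Execution trace: 'N' (except ValueError) → 'G' (after the try/except). Output: NG

Answer: NG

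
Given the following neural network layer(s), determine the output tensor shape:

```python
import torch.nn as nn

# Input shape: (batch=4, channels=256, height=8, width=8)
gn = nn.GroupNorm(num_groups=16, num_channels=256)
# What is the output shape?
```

Input: (4, 256, 8, 8) -> Output: (4, 256, 8, 8)

Answer: (4, 256, 8, 8)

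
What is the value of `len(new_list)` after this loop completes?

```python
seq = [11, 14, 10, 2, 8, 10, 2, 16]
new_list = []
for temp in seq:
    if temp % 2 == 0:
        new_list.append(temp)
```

Count even numbers in [11, 14, 10, 2, 8, 10, 2, 16]
`new_list` takes the values: [] → [14] → [14, 10] → [14, 10, 2] → [14, 10, 2, 8] → [14, 10, 2, 8, 10] → [14, 10, 2, 8, 10, 2] → [14, 10, 2, 8, 10, 2, 16]
So `len(new_list)` = 7

Answer: 7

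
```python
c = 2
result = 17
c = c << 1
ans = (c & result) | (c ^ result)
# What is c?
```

Trace:
`c = 2` → c = 2
`result = 17` → result = 17
`c = c << 1` → c = 4
`ans = (c & result) | (c ^ result)` → ans = 21
So c = 4

Answer: 4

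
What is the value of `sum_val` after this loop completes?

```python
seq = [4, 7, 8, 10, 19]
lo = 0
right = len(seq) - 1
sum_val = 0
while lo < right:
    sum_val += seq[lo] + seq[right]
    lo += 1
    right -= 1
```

Sum of pairs from ends
`sum_val` takes the values: 0 → 23 → 40

Answer: 40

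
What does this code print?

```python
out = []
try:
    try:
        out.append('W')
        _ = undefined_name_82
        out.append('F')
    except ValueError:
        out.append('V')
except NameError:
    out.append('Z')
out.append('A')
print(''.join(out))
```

Execution trace: 'W' (try body) → 'Z' (outer except NameError) → 'A' (after the try/except). Output: WZA

Answer: WZA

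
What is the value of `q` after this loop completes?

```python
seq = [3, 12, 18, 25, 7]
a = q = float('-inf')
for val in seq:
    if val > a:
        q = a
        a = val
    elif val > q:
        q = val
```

Second largest (with repeats) in [3, 12, 18, 25, 7]
`q` takes the values: -inf → 3 → 12 → 18

Answer: 18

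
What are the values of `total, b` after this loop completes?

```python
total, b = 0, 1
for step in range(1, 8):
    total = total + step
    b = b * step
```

Sum and factorial of 1 to 7
`total, b` takes the values: (0, 1) → (1, 1) → (3, 1) → (3, 2) → (6, 2) → (6, 6) → (10, 6) → (10, 24) → (15, 24) → (15, 120) → (21, 120) → (21, 720) → (28, 720) → (28, 5040)

Answer: 28, 5040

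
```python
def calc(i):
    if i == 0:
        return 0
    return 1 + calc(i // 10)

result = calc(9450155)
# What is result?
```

Count of digits of 9450155: 7

Answer: 7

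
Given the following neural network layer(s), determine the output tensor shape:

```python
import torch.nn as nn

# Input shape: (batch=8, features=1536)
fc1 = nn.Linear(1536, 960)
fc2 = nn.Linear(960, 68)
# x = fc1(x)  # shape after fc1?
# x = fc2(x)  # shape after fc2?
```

Input: (8, 1536) -> after fc1: (8, 960) -> Output: (8, 68)

Answer: (8, 68)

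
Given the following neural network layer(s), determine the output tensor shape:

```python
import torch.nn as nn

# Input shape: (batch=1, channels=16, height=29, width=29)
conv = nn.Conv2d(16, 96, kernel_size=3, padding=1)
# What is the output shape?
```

Input: (1, 16, 29, 29) -> Output: (1, 96, 29, 29)

Answer: (1, 96, 29, 29)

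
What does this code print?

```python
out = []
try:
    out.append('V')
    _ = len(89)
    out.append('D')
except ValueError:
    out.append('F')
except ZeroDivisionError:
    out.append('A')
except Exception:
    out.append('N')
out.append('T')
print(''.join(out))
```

Execution trace: 'V' (try body) → 'N' (except Exception) → 'T' (after the try/except). Output: VNT

Answer: VNT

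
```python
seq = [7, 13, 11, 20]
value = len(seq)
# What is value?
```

Trace:
`seq = [7, 13, 11, 20]` → seq = [7, 13, 11, 20]
`value = len(seq)` → value = 4
So value = 4

Answer: 4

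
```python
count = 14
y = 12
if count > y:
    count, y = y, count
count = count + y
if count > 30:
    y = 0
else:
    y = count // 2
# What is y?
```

Trace:
`count = 14` → count = 14
`y = 12` → y = 12
`if count > y: ...` → count > y is True → count = 12; y = 14
`count = count + y` → count = 26
`if count > 30: ...` → count > 30 is False, take else branch → y = 13
So y = 13

Answer: 13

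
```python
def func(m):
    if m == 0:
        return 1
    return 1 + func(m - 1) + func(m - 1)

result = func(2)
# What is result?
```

func(m) = 1 + 2·func(m-1), func(0)=1. Closed form: (1+1)·2^2 - 1 = 7.

Answer: 7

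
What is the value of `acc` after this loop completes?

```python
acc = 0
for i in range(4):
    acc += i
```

Sum of 0 to 3 = 6
`acc` takes the values: 0 → 1 → 3 → 6

Answer: 6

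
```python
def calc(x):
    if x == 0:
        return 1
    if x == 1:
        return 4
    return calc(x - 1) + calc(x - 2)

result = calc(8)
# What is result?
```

Build up from base cases: calc(0)=1, calc(1)=4, calc(2)=5, calc(3)=9, calc(4)=14, calc(5)=23, calc(6)=37, ..., calc(8)=97

Answer: 97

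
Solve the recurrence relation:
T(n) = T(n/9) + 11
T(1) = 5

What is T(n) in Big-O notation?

Each step divides n by 9 and adds 11. After log_9(n) steps we reach T(1)=5. So T(n) = 11·log_9(n) + 5 = O(log n).

Answer: O(log n)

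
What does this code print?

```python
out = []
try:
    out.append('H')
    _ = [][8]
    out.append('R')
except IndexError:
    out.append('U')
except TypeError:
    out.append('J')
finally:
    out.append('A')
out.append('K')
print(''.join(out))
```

Execution trace: 'H' (try body) → 'U' (except IndexError) → 'A' (finally) → 'K' (after the try/except). Output: HUAK

Answer: HUAK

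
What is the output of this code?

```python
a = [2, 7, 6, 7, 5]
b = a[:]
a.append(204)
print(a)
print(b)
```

Key concept: slice [:] creates copy.
Step by step:
`a = [2, 7, 6, 7, 5]` → a = [2, 7, 6, 7, 5]
`b = a[:]` → b = [2, 7, 6, 7, 5]
`a.append(204)` → a = [2, 7, 6, 7, 5, 204]
`print(a)` → prints [2, 7, 6, 7, 5, 204]
`print(b)` → prints [2, 7, 6, 7, 5]

Answer:
[2, 7, 6, 7, 5, 204]
[2, 7, 6, 7, 5]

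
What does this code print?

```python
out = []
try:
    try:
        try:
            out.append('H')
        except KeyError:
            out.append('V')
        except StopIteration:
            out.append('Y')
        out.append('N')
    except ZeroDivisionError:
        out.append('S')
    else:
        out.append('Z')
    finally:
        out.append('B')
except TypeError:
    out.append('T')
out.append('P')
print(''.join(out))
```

Execution trace: 'H' (inner try body, no exception) → 'N' (try body, no exception) → 'Z' (else) → 'B' (finally) → 'P' (after the try/except). Output: HNZBP

Answer: HNZBP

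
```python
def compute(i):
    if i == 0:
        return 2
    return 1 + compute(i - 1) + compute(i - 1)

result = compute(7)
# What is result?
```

compute(i) = 1 + 2·compute(i-1), compute(0)=2. Closed form: (2+1)·2^7 - 1 = 383.

Answer: 383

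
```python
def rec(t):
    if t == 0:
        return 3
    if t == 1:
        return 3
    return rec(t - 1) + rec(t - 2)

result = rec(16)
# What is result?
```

Build up from base cases: rec(0)=3, rec(1)=3, rec(2)=6, rec(3)=9, rec(4)=15, rec(5)=24, rec(6)=39, ..., rec(16)=4791

Answer: 4791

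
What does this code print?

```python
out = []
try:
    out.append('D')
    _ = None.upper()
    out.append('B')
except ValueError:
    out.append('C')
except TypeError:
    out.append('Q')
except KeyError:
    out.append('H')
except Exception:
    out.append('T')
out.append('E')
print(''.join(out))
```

Execution trace: 'D' (try body) → 'T' (except Exception) → 'E' (after the try/except). Output: DTE

Answer: DTE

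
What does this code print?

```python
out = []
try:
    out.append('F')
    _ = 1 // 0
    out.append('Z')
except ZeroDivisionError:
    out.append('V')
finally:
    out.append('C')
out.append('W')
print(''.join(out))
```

Execution trace: 'F' (try body) → 'V' (except ZeroDivisionError) → 'C' (finally) → 'W' (after the try/except). Output: FVCW

Answer: FVCW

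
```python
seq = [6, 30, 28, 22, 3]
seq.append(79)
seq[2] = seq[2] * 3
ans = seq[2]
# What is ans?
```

Trace:
`seq = [6, 30, 28, 22, 3]` → seq = [6, 30, 28, 22, 3]
`seq.append(79)` → seq = [6, 30, 28, 22, 3, 79]
`seq[2] = seq[2] * 3` → seq = [6, 30, 84, 22, 3, 79]
`ans = seq[2]` → ans = 84
So ans = 84

Answer: 84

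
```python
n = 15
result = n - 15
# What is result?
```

Trace:
`n = 15` → n = 15
`result = n - 15` → result = 0
So result = 0

Answer: 0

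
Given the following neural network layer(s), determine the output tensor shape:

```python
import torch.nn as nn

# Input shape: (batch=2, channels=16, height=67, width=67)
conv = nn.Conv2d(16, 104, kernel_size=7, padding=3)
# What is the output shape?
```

Input: (2, 16, 67, 67) -> Output: (2, 104, 67, 67)

Answer: (2, 104, 67, 67)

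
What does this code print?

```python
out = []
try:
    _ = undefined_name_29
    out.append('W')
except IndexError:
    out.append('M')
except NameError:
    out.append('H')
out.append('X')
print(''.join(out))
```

Execution trace: 'H' (except NameError) → 'X' (after the try/except). Output: HX

Answer: HX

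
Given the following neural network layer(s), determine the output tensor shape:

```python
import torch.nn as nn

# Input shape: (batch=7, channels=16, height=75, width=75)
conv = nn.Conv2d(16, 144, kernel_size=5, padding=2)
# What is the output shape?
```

Input: (7, 16, 75, 75) -> Output: (7, 144, 75, 75)

Answer: (7, 144, 75, 75)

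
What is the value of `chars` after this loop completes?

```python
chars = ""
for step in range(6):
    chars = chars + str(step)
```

Concatenate digits 0 to 5
`chars` takes the values: "" → "0" → "01" → "012" → "0123" → "01234" → "012345"

Answer: "012345"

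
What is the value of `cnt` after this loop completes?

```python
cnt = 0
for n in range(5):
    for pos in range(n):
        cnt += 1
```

Triangle number: 0+1+2+...+4
`cnt` takes the values: 0 → 1 → 2 → 3 → 4 → 5 → 6 → 7 → 8 → 9 → 10

Answer: 10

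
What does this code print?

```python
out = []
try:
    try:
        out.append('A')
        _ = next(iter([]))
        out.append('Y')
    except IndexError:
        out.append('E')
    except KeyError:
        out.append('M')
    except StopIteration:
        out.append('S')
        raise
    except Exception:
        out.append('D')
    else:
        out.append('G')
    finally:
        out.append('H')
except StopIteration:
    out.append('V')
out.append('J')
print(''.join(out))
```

Execution trace: 'A' (inner try body) → 'S' (inner except StopIteration) → 'H' (inner finally) → 'V' (outer except StopIteration) → 'J' (after the try/except). Output: ASHVJ

Answer: ASHVJ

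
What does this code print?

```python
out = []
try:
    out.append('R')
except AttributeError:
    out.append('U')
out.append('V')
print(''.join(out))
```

Execution trace: 'R' (try body, no exception) → 'V' (after the try/except). Output: RV

Answer: RV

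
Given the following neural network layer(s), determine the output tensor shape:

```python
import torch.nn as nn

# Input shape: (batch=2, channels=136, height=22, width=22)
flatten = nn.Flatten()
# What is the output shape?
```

Input: (2, 136, 22, 22) -> Output: (2, 65824)

Answer: (2, 65824)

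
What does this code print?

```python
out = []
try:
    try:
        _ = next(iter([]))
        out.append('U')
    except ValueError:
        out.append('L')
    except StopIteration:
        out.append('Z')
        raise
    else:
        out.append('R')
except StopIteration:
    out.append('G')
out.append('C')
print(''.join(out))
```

Execution trace: 'Z' (inner except StopIteration) → 'G' (outer except StopIteration) → 'C' (after the try/except). Output: ZGC

Answer: ZGC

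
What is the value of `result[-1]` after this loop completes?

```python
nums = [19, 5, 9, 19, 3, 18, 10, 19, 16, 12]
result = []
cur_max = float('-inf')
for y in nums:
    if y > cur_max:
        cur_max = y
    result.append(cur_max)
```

Running max ends at 19
`result` takes the values: [] → [19] → [19, 19] → [19, 19, 19] → [19, 19, 19, 19] → [19, 19, 19, 19, 19] → [19, 19, 19, 19, 19, 19] → [19, 19, 19, 19, 19, 19, 19] → [19, 19, 19, 19, 19, 19, 19, 19] → [19, 19, 19, 19, 19, 19, 19, 19, 19] → [19, 19, 19, 19, 19, 19, 19, 19, 19, 19]
So `result[-1]` = 19

Answer: 19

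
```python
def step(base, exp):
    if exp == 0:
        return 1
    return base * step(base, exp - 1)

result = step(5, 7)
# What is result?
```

step(5, 7) = 5 * 5 * 5 * 5 * 5 * 5 * 5 = 78125

Answer: 78125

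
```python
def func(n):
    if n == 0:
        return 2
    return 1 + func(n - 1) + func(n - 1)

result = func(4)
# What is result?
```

func(n) = 1 + 2·func(n-1), func(0)=2. Closed form: (2+1)·2^4 - 1 = 47.

Answer: 47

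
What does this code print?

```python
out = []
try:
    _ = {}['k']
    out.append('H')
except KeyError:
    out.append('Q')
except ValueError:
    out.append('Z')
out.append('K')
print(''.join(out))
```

Execution trace: 'Q' (except KeyError) → 'K' (after the try/except). Output: QK

Answer: QK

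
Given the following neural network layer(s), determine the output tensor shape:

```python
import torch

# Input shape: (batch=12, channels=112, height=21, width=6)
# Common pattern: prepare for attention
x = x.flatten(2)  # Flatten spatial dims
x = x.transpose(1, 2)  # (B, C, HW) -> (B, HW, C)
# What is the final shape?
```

Input: (12, 112, 21, 6) -> after flatten(2): (12, 112, 126) -> Output: (12, 126, 112)

Answer: (12, 126, 112)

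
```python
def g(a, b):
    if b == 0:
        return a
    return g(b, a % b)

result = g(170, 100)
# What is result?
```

g(170, 100) -> g(100, 70) -> g(70, 30) -> g(30, 10) -> g(10, 0) -> 10

Answer: 10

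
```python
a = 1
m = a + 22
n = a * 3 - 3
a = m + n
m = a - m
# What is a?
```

Trace:
`a = 1` → a = 1
`m = a + 22` → m = 23
`n = a * 3 - 3` → n = 0
`a = m + n` → a = 23
`m = a - m` → m = 0
So a = 23

Answer: 23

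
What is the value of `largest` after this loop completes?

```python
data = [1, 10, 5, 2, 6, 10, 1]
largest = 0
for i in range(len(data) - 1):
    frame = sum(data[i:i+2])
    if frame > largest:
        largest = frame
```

Max sum of 2-element window in [1, 10, 5, 2, 6, 10, 1]
`largest` takes the values: 0 → 11 → 15 → 16

Answer: 16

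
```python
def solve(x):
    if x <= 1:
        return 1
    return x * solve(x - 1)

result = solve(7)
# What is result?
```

solve(7) = 7 * 6 * 5 * 4 * 3 * 2 * 1 = 5040

Answer: 5040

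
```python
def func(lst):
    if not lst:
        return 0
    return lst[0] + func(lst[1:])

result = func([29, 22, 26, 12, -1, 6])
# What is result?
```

29 + 22 + 26 + 12 + (-1) + 6 + 0 = 94

Answer: 94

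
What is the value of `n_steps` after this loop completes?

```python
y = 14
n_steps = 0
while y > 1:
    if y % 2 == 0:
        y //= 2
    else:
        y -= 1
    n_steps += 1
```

Steps to reduce 14 to 1
`n_steps` takes the values: 0 → 1 → 2 → 3 → 4 → 5

Answer: 5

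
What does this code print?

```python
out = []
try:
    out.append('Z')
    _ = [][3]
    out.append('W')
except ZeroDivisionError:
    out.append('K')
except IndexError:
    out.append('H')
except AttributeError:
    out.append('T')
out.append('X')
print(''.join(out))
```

Execution trace: 'Z' (try body) → 'H' (except IndexError) → 'X' (after the try/except). Output: ZHX

Answer: ZHX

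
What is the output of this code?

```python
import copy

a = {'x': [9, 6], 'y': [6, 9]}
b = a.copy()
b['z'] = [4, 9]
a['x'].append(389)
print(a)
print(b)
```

Key concept: shallow copy of dict with mutable values.
Step by step:
`a = {'x': [9, 6], 'y': [6, 9]}` → a = {'x': [9, 6], 'y': [6, 9]}
`b = a.copy()` → b = {'x': [9, 6], 'y': [6, 9]}
`b['z'] = [4, 9]` → b = {'x': [9, 6], 'y': [6, 9], 'z': [4, 9]}
`a['x'].append(389)` → a = {'x': [9, 6, 389], 'y': [6, 9]}; b = {'x': [9, 6, 389], 'y': [6, 9], 'z': [4, 9]}
`print(a)` → prints {'x': [9, 6, 389], 'y': [6, 9]}
`print(b)` → prints {'x': [9, 6, 389], 'y': [6, 9], 'z': [4, 9]}

Answer:
{'x': [9, 6, 389], 'y': [6, 9]}
{'x': [9, 6, 389], 'y': [6, 9], 'z': [4, 9]}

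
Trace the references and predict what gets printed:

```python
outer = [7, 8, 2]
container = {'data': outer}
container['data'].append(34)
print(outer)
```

Key concept: dict holds reference to list.
Step by step:
`outer = [7, 8, 2]` → outer = [7, 8, 2]
`container = {'data': outer}` → container = {'data': [7, 8, 2]}
`container['data'].append(34)` → outer = [7, 8, 2, 34]; container = {'data': [7, 8, 2, 34]}
`print(outer)` → prints [7, 8, 2, 34]

Answer: [7, 8, 2, 34]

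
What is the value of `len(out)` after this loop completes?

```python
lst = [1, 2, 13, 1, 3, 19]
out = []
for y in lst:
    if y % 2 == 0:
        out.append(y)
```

Count even numbers in [1, 2, 13, 1, 3, 19]
`out` takes the values: [] → [2]
So `len(out)` = 1

Answer: 1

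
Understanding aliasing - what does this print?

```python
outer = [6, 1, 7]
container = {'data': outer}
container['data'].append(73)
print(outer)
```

Key concept: dict holds reference to list.
Step by step:
`outer = [6, 1, 7]` → outer = [6, 1, 7]
`container = {'data': outer}` → container = {'data': [6, 1, 7]}
`container['data'].append(73)` → outer = [6, 1, 7, 73]; container = {'data': [6, 1, 7, 73]}
`print(outer)` → prints [6, 1, 7, 73]

Answer: [6, 1, 7, 73]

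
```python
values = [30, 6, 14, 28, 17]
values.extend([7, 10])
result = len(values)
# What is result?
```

Trace:
`values = [30, 6, 14, 28, 17]` → values = [30, 6, 14, 28, 17]
`values.extend([7, 10])` → values = [30, 6, 14, 28, 17, 7, 10]
`result = len(values)` → result = 7
So result = 7

Answer: 7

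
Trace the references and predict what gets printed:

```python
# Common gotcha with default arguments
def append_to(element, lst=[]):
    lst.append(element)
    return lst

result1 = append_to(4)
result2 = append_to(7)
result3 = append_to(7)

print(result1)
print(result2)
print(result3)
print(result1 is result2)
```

Key concept: mutable default argument gotcha.
Step by step:
`result1 = append_to(4)` → result1 = [4]
`result2 = append_to(7)` → result1 = [4, 7] (same object as result2); result2 = [4, 7] (same object as result1)
`result3 = append_to(7)` → result1 = [4, 7, 7] (same object as result2, result3); result2 = [4, 7, 7] (same object as result1, result3); result3 = [4, 7, 7] (same object as result1, result2)
`print(result1)` → prints [4, 7, 7]
`print(result2)` → prints [4, 7, 7]
`print(result3)` → prints [4, 7, 7]
`print(result1 is result2)` → prints True

Answer:
[4, 7, 7]
[4, 7, 7]
[4, 7, 7]
True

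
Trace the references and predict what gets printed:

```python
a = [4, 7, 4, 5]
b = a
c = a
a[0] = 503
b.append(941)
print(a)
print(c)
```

Key concept: multiple aliases.
Step by step:
`a = [4, 7, 4, 5]` → a = [4, 7, 4, 5]
`b = a` → b = [4, 7, 4, 5] (same object as a)
`c = a` → c = [4, 7, 4, 5] (same object as a, b)
`a[0] = 503` → a = [503, 7, 4, 5] (same object as b, c); b = [503, 7, 4, 5] (same object as a, c); c = [503, 7, 4, 5] (same object as a, b)
`b.append(941)` → a = [503, 7, 4, 5, 941] (same object as b, c); b = [503, 7, 4, 5, 941] (same object as a, c); c = [503, 7, 4, 5, 941] (same object as a, b)
`print(a)` → prints [503, 7, 4, 5, 941]
`print(c)` → prints [503, 7, 4, 5, 941]

Answer:
[503, 7, 4, 5, 941]
[503, 7, 4, 5, 941]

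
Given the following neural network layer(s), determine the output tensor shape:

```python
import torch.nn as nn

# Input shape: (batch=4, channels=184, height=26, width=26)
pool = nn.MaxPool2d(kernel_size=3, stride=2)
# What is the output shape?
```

Input: (4, 184, 26, 26) -> Output: (4, 184, 12, 12)

Answer: (4, 184, 12, 12)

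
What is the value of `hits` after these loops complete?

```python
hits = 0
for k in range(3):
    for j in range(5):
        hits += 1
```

3 * 5 = 15
`hits` takes the values: 0 → 1 → 2 → 3 → 4 → 5 → 6 → 7 → 8 → 9 → 10 → 11 → 12 → 13 → 14 → 15

Answer: 15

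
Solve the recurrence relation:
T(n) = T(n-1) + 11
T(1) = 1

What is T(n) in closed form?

Unrolling: T(n) = T(1) + 11·(n-1) = 1 + 11(n-1) = 11n - 10.

Answer: T(n) = 11n - 10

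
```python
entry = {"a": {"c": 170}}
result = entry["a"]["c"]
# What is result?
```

Trace:
`entry = {"a": {"c": 170}}` → entry = {'a': {'c': 170}}
`result = entry["a"]["c"]` → result = 170
So result = 170

Answer: 170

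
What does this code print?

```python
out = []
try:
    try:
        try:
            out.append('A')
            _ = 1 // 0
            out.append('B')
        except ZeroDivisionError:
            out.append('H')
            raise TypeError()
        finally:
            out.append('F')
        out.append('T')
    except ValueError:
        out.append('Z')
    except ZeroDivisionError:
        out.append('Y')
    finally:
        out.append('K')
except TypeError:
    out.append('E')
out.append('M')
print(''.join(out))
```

Execution trace: 'A' (inner try body) → 'H' (inner except ZeroDivisionError) → 'F' (inner finally) → 'K' (finally) → 'E' (outer except TypeError) → 'M' (after the try/except). Output: AHFKEM

Answer: AHFKEM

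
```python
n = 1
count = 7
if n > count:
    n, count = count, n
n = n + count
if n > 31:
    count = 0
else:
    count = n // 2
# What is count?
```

Trace:
`n = 1` → n = 1
`count = 7` → count = 7
`if n > count: ...` → n > count is False → no variable changes
`n = n + count` → n = 8
`if n > 31: ...` → n > 31 is False, take else branch → count = 4
So count = 4

Answer: 4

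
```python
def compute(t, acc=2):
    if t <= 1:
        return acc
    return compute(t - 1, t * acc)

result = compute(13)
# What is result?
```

Accumulator trace (n, acc): (13, 2) -> (12, 26) -> (11, 312) -> (10, 3432) -> (9, 34320) -> (8, 308880) -> (7, 2471040) -> (6, 17297280) -> (5, 103783680) -> (4, 518918400) -> (3, 2075673600) -> (2, 6227020800) -> (1, 12454041600) -> return 12454041600

Answer: 12454041600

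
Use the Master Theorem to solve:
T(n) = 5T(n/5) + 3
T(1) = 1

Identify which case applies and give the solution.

a=5, b=5, f(n)=3. log_5(5) = 1. Since c=0 < 1, Case 1 applies: T(n) = Θ(n^log_b(a)) = O(n).

Answer: O(n) - Case 1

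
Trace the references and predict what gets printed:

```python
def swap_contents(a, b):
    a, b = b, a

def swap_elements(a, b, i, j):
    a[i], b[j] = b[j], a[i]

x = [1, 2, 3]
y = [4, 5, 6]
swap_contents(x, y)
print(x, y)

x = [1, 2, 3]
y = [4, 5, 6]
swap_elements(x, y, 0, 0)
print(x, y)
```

Key concept: parameter rebinding vs mutation.
Step by step:
`x = [1, 2, 3]` → x = [1, 2, 3]
`y = [4, 5, 6]` → y = [4, 5, 6]
`swap_contents(x, y)` → no visible change to tracked variables
`print(x, y)` → prints [1, 2, 3] [4, 5, 6]
`x = [1, 2, 3]` → x = [1, 2, 3]
`y = [4, 5, 6]` → y = [4, 5, 6]
`swap_elements(x, y, 0, 0)` → x = [4, 2, 3]; y = [1, 5, 6]
`print(x, y)` → prints [4, 2, 3] [1, 5, 6]

Answer:
[1, 2, 3] [4, 5, 6]
[4, 2, 3] [1, 5, 6]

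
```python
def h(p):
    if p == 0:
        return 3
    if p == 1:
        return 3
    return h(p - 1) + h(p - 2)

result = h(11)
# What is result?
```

Build up from base cases: h(0)=3, h(1)=3, h(2)=6, h(3)=9, h(4)=15, h(5)=24, h(6)=39, ..., h(11)=432

Answer: 432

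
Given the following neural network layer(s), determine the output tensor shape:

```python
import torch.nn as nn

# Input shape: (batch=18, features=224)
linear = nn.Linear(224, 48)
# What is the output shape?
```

Input: (18, 224) -> Output: (18, 48)

Answer: (18, 48)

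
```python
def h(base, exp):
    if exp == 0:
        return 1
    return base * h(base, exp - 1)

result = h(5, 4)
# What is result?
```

h(5, 4) = 5 * 5 * 5 * 5 = 625

Answer: 625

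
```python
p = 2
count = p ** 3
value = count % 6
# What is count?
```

Trace:
`p = 2` → p = 2
`count = p ** 3` → count = 8
`value = count % 6` → value = 2
So count = 8

Answer: 8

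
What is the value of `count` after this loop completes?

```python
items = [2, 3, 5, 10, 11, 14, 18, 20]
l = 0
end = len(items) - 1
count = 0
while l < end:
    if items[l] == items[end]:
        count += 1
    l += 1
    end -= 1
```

Count matching pairs from ends
`count` takes the values: 0

Answer: 0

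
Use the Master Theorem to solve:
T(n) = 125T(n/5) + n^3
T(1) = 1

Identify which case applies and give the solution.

a=125, b=5, f(n)=n^3. log_5(125) = 3. Since c=3 = 3, Case 2 applies: T(n) = Θ(n^log_b(a) · log n) = O(n^3 log n).

Answer: O(n^3 log n) - Case 2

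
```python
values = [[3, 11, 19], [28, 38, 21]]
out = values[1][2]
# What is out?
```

Trace:
`values = [[3, 11, 19], [28, 38, 21]]` → values = [[3, 11, 19], [28, 38, 21]]
`out = values[1][2]` → out = 21
So out = 21

Answer: 21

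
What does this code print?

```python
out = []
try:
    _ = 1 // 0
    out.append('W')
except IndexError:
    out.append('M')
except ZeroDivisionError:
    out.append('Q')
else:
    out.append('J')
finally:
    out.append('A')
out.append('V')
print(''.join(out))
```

Execution trace: 'Q' (except ZeroDivisionError) → 'A' (finally) → 'V' (after the try/except). Output: QAV

Answer: QAV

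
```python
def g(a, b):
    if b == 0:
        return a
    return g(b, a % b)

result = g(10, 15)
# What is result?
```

g(10, 15) -> g(15, 10) -> g(10, 5) -> g(5, 0) -> 5

Answer: 5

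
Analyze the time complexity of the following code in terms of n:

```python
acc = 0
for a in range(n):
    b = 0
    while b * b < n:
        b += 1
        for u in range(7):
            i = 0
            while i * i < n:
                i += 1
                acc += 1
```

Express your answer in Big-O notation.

Each loop level contributes: n × √n × 1 × √n. Multiplying the contributions gives O(n^2).

Answer: O(n^2)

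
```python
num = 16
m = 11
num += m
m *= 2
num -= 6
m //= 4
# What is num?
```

Trace:
`num = 16` → num = 16
`m = 11` → m = 11
`num += m` → num = 27
`m *= 2` → m = 22
`num -= 6` → num = 21
`m //= 4` → m = 5
So num = 21

Answer: 21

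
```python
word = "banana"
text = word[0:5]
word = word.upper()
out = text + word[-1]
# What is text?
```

Trace:
`word = "banana"` → word = 'banana'
`text = word[0:5]` → text = 'banan'
`word = word.upper()` → word = 'BANANA'
`out = text + word[-1]` → out = 'bananA'
So text = 'banan'

Answer: 'banan'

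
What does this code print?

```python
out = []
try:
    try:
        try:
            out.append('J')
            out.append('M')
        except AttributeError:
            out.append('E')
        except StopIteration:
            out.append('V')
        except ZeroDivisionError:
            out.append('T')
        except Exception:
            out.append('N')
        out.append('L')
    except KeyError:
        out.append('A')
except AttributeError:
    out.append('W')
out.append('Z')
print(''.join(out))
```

Execution trace: 'J' (inner try body) → 'M' (inner try body, no exception) → 'L' (try body, no exception) → 'Z' (after the try/except). Output: JMLZ

Answer: JMLZ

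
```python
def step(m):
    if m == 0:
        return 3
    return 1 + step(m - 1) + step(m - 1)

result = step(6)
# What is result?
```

step(m) = 1 + 2·step(m-1), step(0)=3. Closed form: (3+1)·2^6 - 1 = 255.

Answer: 255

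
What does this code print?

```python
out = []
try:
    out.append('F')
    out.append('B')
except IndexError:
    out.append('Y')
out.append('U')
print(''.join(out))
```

Execution trace: 'F' (try body) → 'B' (try body, no exception) → 'U' (after the try/except). Output: FBU

Answer: FBU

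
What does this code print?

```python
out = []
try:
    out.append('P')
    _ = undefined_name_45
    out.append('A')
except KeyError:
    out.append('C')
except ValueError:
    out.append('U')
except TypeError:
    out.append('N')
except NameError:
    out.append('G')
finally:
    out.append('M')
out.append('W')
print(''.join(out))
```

Execution trace: 'P' (try body) → 'G' (except NameError) → 'M' (finally) → 'W' (after the try/except). Output: PGMW

Answer: PGMW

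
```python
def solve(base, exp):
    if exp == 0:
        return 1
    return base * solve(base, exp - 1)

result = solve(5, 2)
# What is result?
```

solve(5, 2) = 5 * 5 = 25

Answer: 25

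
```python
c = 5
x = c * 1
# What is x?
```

Trace:
`c = 5` → c = 5
`x = c * 1` → x = 5
So x = 5

Answer: 5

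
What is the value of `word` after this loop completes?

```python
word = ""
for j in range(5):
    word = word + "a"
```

Repeat 'a' 5 times
`word` takes the values: "" → "a" → "aa" → "aaa" → "aaaa" → "aaaaa"

Answer: "aaaaa"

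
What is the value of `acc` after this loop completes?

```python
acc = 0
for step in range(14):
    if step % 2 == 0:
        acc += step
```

Sum of even numbers 0 to 13
`acc` takes the values: 0 → 2 → 6 → 12 → 20 → 30 → 42

Answer: 42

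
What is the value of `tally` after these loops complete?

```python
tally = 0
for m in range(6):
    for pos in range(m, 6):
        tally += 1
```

Upper triangle: 6 + 5 + ... + 1
`tally` takes the values: 0 → 1 → 2 → 3 → 4 → 5 → 6 → 7 → 8 → 9 → 10 → 11 → 12 → 13 → 14 → 15 → 16 → 17 → 18 → 19 → 20 → 21

Answer: 21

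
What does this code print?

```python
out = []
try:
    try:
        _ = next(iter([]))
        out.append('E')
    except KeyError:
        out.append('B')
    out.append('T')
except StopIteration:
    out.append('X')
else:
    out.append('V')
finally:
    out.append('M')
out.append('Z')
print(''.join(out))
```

Execution trace: 'X' (except StopIteration) → 'M' (finally) → 'Z' (after the try/except). Output: XMZ

Answer: XMZ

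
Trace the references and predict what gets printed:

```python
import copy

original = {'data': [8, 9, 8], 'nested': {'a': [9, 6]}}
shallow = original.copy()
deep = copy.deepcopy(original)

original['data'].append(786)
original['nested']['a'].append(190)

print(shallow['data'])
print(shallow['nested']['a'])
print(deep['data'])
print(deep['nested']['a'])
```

Key concept: comparing shallow vs deep copy.
Step by step:
`original = {'data': [8, 9, 8], 'nested': {'a': [9, 6]}}` → original = {'data': [8, 9, 8], 'nested': {'a': [9, 6]}}
`shallow = original.copy()` → shallow = {'data': [8, 9, 8], 'nested': {'a': [9, 6]}}
`deep = copy.deepcopy(original)` → deep = {'data': [8, 9, 8], 'nested': {'a': [9, 6]}}
`original['data'].append(786)` → original = {'data': [8, 9, 8, 786], 'nested': {'a': [9, 6]}}; shallow = {'data': [8, 9, 8, 786], 'nested': {'a': [9, 6]}}
`original['nested']['a'].append(190)` → original = {'data': [8, 9, 8, 786], 'nested': {'a': [9, 6, 190]}}; shallow = {'data': [8, 9, 8, 786], 'nested': {'a': [9, 6, 190]}}
`print(shallow['data'])` → prints [8, 9, 8, 786]
`print(shallow['nested']['a'])` → prints [9, 6, 190]
`print(deep['data'])` → prints [8, 9, 8]
`print(deep['nested']['a'])` → prints [9, 6]

Answer:
[8, 9, 8, 786]
[9, 6, 190]
[8, 9, 8]
[9, 6]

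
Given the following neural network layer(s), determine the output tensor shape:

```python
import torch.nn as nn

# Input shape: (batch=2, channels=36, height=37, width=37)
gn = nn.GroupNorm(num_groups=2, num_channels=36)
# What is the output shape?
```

Input: (2, 36, 37, 37) -> Output: (2, 36, 37, 37)

Answer: (2, 36, 37, 37)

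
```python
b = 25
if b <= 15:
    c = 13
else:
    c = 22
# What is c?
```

Trace:
`b = 25` → b = 25
`if b <= 15: ...` → b <= 15 is False, take else branch → c = 22
So c = 22

Answer: 22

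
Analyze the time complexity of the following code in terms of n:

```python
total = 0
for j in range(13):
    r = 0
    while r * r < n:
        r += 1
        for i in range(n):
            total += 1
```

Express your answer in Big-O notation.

Each loop level contributes: 1 × √n × n. Multiplying the contributions gives O(n√n).

Answer: O(n√n)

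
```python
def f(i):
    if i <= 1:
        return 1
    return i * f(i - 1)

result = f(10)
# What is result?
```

f(10) = 10 * 9 * 8 * 7 * 6 * 5 * 4 * 3 * 2 * 1 = 3628800

Answer: 3628800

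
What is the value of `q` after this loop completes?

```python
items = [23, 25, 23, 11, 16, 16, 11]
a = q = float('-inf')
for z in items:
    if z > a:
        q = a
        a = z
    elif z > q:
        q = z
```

Second largest (with repeats) in [23, 25, 23, 11, 16, 16, 11]
`q` takes the values: -inf → 23

Answer: 23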